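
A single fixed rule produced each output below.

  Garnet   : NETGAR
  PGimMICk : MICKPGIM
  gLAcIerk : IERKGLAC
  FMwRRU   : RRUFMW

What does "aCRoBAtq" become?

Each output is the input with this applied: swap the front and back halves of the string, then convert every letter to uppercase.
On "aCRoBAtq": the first step gives "BAtqaCRo", and the second then gives "BATQACRO".

BATQACRO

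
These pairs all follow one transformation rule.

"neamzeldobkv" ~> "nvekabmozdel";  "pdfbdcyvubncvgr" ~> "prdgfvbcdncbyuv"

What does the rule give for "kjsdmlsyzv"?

kvjzsydsml

The rule is to take characters alternately from the front and the back (1st, last, 2nd, 2nd-last, ...).
Doing the same to "kjsdmlsyzv": "kvjzsydsml".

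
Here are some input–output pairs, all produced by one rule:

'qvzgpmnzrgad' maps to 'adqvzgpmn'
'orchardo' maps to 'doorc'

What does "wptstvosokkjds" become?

dswptstvoso

The rule is to move the last 2 characters to the front (rotate right by 2), then delete the last 3 characters.
Working it through for "wptstvosokkjds": intermediate "dswptstvosokkj", final "dswptstvoso".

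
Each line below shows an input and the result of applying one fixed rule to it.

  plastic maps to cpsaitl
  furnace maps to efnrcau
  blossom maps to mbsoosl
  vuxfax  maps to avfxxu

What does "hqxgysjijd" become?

Rule — swap each adjacent pair of characters (1↔2, 3↔4, ...), then swap the first and last characters.
For "hqxgysjijd", step one produces "qhgxsyijdj"; step two turns that into "jhgxsyijdq".
(Check on "furnace": → "ufnrcae" → "efnrcau" ✓)

jhgxsyijdq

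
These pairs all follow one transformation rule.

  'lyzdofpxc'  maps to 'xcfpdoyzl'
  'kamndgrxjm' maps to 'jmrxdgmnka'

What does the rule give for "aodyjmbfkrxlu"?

Rule — reverse the string, then swap each adjacent pair of characters (1↔2, 3↔4, ...).
"aodyjmbfkrxlu" → "ulxrkfbmjydoa" → "lurxfkmbyjoda".

lurxfkmbyjoda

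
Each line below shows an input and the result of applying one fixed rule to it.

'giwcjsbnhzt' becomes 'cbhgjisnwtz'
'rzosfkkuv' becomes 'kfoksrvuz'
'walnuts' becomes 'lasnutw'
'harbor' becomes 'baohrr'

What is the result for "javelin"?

eajinlv

The pattern: sort the characters into alphabetical order, then swap each adjacent pair of characters (1↔2, 3↔4, ...).
Applying that to "javelin" gives "eajinlv".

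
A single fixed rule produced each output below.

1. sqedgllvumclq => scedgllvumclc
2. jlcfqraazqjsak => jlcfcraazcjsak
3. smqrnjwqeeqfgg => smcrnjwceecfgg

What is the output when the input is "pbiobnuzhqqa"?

The rule is to replace every "q" with "c".
On "pbiobnuzhqqa" that produces "pbiobnuzhcca".

pbiobnuzhcca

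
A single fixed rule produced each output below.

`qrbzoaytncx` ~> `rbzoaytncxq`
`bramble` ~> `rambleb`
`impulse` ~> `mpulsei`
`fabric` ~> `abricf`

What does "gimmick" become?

immickg

The rule is to move the first character to the end.
"gimmick" → "immickg".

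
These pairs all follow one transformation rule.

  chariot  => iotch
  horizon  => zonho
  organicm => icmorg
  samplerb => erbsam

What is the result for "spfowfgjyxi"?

The pattern: move the last 3 characters to the front (rotate right by 3), then delete the last 2 characters.
So "spfowfgjyxi" becomes "yxispfowf".

yxispfowf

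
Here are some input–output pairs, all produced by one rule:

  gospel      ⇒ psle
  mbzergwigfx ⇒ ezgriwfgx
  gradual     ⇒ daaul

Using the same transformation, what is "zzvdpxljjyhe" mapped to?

The transformation: swap each adjacent pair of characters (1↔2, 3↔4, ...), then delete the first 2 characters.
Applying both steps to "zzvdpxljjyhe": "zzdvxpjlyjeh", then "dvxpjlyjeh".
(Check on "gradual": → "rgdaaul" → "daaul" ✓)

dvxpjlyjeh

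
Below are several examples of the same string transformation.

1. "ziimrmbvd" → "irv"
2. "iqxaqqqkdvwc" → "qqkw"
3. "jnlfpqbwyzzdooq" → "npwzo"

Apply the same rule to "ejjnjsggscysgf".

The rule is to keep one character in every 3, starting at position 2 (positions 2nd, 5th, 8th, ...).
For "ejjnjsggscysgf" the result is "jjgyf".

jjgyf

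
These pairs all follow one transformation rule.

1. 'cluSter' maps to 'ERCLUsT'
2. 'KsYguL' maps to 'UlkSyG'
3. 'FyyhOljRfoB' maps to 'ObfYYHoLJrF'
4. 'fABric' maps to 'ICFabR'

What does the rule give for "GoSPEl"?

What's happening: flip the case of every letter, then move the last 2 characters to the front (rotate right by 2).
For "GoSPEl", step one produces "gOspeL"; step two turns that into "eLgOsp".

eLgOsp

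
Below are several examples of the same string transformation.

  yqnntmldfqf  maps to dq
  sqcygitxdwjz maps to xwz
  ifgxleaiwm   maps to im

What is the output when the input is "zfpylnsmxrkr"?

mrr

What's happening: keep every other character starting from the second (positions 2nd, 4th, 6th, ...), then delete the first 3 characters.
On "zfpylnsmxrkr": the first step gives "fynmrr", and the second then gives "mrr".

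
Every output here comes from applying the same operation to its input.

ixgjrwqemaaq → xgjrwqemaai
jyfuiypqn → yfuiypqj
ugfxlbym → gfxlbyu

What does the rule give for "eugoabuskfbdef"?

What's happening: delete the last character, then move the first character to the end.
Starting from "eugoabuskfbdef": after the first operation, "eugoabuskfbde"; after the second, "ugoabuskfbdee".

ugoabuskfbdee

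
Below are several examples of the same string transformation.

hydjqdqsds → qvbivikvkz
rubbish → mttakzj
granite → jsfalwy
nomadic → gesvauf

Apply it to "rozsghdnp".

grkyzvfhj

Rule — shift every letter 8 places backward in the alphabet (wrapping around), then move the first character to the end.
"rozsghdnp" → "jgrkyzvfh" → "grkyzvfhj".
(Check on "granite": → "yjsfalw" → "jsfalwy" ✓)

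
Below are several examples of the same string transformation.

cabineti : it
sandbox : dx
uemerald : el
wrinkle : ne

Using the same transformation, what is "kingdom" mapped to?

gm

The pattern: move the first character to the end, then keep one character in every 3, starting at position 3 (positions 3rd, 6th, 9th, ...).
So "kingdom" becomes "gm".
(Check on "uemerald": → "emeraldu" → "el" ✓)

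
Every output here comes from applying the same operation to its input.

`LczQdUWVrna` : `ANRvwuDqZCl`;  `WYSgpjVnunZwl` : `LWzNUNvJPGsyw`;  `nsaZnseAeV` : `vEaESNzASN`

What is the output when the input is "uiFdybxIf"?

FiXBYDfIU

The pattern: reverse the string, then flip the case of every letter.
For "uiFdybxIf" the result is "FiXBYDfIU".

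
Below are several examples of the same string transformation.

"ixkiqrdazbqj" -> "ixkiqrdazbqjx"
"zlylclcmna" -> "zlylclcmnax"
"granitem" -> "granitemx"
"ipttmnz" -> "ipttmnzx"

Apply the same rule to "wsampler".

The pattern: append "x".
For "wsampler" the result is "wsamplerx".

wsamplerx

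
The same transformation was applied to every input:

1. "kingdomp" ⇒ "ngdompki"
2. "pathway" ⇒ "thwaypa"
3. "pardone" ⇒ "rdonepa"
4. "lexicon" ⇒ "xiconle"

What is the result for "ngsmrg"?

smrgng

The rule is to move the first 2 characters to the end (rotate left by 2).
"ngsmrg" → "smrgng".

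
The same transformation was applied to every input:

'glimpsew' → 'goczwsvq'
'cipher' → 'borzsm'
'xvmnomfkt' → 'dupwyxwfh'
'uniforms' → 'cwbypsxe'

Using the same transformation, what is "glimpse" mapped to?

The transformation: shift every letter 10 places forward in the alphabet (wrapping around), then reverse the string.
On "glimpse" that produces "oczwsvq".

oczwsvq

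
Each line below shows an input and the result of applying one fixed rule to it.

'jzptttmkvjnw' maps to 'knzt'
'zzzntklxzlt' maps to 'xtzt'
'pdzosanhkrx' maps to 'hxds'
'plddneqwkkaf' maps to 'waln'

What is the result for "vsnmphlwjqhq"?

whsp

In each case the input is transformed by: keep one character in every 3, starting at position 2 (positions 2nd, 5th, 8th, ...), then move the last 2 characters to the front (rotate right by 2).
Working it through for "vsnmphlwjqhq": intermediate "spwh", final "whsp".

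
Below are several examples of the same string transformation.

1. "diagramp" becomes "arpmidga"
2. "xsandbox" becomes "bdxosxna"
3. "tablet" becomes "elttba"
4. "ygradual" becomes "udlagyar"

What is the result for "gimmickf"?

cifkigmm

The rule is to swap the front and back halves of the string, then swap each adjacent pair of characters (1↔2, 3↔4, ...).
Applying both steps to "gimmickf": "ickfgimm", then "cifkigmm".
(Check on "xsandbox": → "dboxxsan" → "bdxosxna" ✓)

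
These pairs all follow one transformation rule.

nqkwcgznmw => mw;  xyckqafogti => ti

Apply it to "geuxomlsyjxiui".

ui

Rule — keep only the last 2 characters.
"geuxomlsyjxiui" → "ui".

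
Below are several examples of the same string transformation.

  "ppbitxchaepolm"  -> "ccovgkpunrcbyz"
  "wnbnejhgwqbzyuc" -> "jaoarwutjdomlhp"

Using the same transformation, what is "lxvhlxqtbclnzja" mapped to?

What's happening: shift every letter 13 places forward in the alphabet (wrapping around) — i.e. ROT13.
Applying that to "lxvhlxqtbclnzja" gives "ykiuykdgopyamwn".

ykiuykdgopyamwn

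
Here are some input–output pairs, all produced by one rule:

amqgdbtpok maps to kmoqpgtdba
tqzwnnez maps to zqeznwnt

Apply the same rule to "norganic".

coirngan

The rule is to take characters alternately from the front and the back (1st, last, 2nd, 2nd-last, ...), then move the first character to the end.
For "norganic", step one produces "ncoirnga"; step two turns that into "coirngan".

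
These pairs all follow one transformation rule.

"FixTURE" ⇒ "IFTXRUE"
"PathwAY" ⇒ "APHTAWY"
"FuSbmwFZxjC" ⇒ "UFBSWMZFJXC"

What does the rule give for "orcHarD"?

ROHCRAD

What's happening: swap each adjacent pair of characters (1↔2, 3↔4, ...), then convert every letter to uppercase.
Applying both steps to "orcHarD": "roHcraD", then "ROHCRAD".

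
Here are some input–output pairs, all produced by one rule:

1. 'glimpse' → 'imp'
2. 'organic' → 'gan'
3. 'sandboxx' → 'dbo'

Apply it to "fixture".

The transformation: delete the last 2 characters, then keep only the last 3 characters.
Applying both steps to "fixture": "fixtu", then "xtu".

xtu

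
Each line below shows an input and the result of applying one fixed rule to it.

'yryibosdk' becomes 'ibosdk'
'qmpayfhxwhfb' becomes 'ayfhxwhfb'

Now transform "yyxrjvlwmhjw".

rjvlwmhjw

Looking at the pairs, the operation is to delete the first 3 characters.
So "yyxrjvlwmhjw" becomes "rjvlwmhjw".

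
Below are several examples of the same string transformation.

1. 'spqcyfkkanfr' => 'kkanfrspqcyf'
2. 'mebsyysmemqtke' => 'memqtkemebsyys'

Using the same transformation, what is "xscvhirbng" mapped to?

irbngxscvh

The rule is to swap the front and back halves of the string.
For "xscvhirbng" the result is "irbngxscvh".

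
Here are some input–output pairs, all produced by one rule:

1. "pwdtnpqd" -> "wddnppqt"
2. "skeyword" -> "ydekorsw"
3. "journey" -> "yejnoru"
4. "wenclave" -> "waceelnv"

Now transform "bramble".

Each output is the input with this applied: sort the characters into alphabetical order, then move the last character to the front.
Applying that to "bramble" gives "rabbelm".

rabbelm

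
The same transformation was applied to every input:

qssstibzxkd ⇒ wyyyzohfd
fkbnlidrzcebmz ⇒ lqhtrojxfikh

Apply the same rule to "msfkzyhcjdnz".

sylqfenipj

In each case the input is transformed by: shift every letter 6 places forward in the alphabet (wrapping around), then delete the last 2 characters.
Applying both steps to "msfkzyhcjdnz": "sylqfenipjtf", then "sylqfenipj".
(Check on "fkbnlidrzcebmz": → "lqhtrojxfikhsf" → "lqhtrojxfikh" ✓)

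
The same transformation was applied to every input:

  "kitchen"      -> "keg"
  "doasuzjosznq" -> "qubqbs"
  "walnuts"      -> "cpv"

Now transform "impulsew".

Looking at the pairs, the operation is to shift every letter 2 places forward in the alphabet (wrapping around), then keep every other character starting from the second (positions 2nd, 4th, 6th, ...).
"impulsew" → "korwnugy" → "owuy".

owuy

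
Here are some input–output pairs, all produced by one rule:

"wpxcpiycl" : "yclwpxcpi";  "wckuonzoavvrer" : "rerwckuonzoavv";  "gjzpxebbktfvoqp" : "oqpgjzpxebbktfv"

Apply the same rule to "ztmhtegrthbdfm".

dfmztmhtegrthb

What's happening: move the last 3 characters to the front (rotate right by 3).
On "ztmhtegrthbdfm" that produces "dfmztmhtegrthb".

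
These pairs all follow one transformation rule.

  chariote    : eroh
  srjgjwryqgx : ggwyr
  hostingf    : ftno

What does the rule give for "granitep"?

pntr

The rule is to keep every other character starting from the second (positions 2nd, 4th, 6th, ...), then swap the first and last characters.
Applying both steps to "granitep": "rntp", then "pntr".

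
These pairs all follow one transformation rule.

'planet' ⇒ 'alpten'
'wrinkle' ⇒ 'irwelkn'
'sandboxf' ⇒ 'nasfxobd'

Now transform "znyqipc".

ynzcpiq

Rule — reverse the string, then move the last 3 characters to the front (rotate right by 3).
For "znyqipc", step one produces "cpiqynz"; step two turns that into "ynzcpiq".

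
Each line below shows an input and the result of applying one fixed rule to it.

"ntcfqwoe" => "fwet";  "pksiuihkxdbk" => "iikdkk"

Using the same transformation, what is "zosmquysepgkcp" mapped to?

muspkpo

Looking at the pairs, the operation is to move the first 2 characters to the end (rotate left by 2), then keep every other character starting from the second (positions 2nd, 4th, 6th, ...).
"zosmquysepgkcp" → "smquysepgkcpzo" → "muspkpo".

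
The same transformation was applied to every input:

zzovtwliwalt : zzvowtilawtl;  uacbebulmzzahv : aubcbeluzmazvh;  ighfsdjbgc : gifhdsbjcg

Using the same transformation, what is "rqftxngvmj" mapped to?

qrtfnxvgjm

Each output is the input with this applied: swap each adjacent pair of characters (1↔2, 3↔4, ...).
"rqftxngvmj" → "qrtfnxvgjm".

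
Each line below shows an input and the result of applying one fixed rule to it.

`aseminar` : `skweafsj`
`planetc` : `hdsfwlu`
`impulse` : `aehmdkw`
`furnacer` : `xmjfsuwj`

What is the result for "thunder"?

The transformation: shift every letter 8 places backward in the alphabet (wrapping around).
Doing the same to "thunder": "lzmfvwj".

lzmfvwj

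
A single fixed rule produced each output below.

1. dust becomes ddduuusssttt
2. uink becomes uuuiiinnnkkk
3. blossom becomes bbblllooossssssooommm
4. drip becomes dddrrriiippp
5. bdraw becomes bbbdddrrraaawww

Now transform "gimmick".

In each case the input is transformed by: repeat every character 3 times.
Doing the same to "gimmick": "gggiiimmmmmmiiiccckkk".

gggiiimmmmmmiiiccckkk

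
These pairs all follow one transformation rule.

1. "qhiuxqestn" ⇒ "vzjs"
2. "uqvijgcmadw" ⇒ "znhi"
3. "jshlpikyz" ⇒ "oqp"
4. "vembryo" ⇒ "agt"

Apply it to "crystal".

hxq

Looking at the pairs, the operation is to shift every letter 5 places forward in the alphabet (wrapping around), then keep one character in every 3, starting at position 1 (positions 1st, 4th, 7th, ...).
For "crystal", step one produces "hwdxyfq"; step two turns that into "hxq".
(Check on "vembryo": → "ajrgwdt" → "agt" ✓)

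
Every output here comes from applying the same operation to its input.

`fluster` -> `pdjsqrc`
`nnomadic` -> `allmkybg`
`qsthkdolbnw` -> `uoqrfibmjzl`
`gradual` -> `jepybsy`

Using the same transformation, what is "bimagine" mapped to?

Looking at the pairs, the operation is to move the last character to the front, then shift every letter 2 places backward in the alphabet (wrapping around).
Starting from "bimagine": after the first operation, "ebimagin"; after the second, "czgkyegl".

czgkyegl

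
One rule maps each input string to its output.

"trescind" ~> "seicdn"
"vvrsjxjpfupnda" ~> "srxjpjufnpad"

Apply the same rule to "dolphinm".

What's happening: delete the first 2 characters, then swap each adjacent pair of characters (1↔2, 3↔4, ...).
For "dolphinm", step one produces "lphinm"; step two turns that into "plihmn".

plihmn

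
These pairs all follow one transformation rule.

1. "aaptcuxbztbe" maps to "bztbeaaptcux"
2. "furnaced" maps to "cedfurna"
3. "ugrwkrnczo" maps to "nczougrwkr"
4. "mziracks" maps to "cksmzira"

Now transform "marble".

lemarb

In each case the input is transformed by: swap the front and back halves of the string, then move the first character to the end.
Starting from "marble": after the first operation, "blemar"; after the second, "lemarb".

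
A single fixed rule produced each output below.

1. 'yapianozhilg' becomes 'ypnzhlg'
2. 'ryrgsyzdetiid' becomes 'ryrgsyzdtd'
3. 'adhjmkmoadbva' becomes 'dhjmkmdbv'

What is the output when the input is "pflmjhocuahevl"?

pflmjhchvl

What's happening: remove every vowel.
Applying that to "pflmjhocuahevl" gives "pflmjhchvl".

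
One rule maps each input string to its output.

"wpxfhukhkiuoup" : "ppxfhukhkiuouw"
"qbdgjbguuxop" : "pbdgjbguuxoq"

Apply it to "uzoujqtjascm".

In each case the input is transformed by: swap the first and last characters.
Applying that to "uzoujqtjascm" gives "mzoujqtjascu".

mzoujqtjascu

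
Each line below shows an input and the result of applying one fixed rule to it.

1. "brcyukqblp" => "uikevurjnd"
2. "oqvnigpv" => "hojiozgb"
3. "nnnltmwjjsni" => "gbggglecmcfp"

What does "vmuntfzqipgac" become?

The transformation: take characters alternately from the front and the back (1st, last, 2nd, 2nd-last, ...), then shift every letter 7 places backward in the alphabet (wrapping around).
Working it through for "vmuntfzqipgac": intermediate "vcmaugnptifqz", final "ovftnzgimbyjs".

ovftnzgimbyjs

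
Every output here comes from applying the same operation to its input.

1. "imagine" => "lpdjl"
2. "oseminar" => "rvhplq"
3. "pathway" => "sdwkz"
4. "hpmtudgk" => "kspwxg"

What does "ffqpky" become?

The transformation: delete the last 2 characters, then shift every letter 3 places forward in the alphabet (wrapping around).
Starting from "ffqpky": after the first operation, "ffqp"; after the second, "iits".

iits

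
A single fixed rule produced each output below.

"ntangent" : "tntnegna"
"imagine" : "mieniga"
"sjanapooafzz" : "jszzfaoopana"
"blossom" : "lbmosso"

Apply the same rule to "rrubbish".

rrhsibbu

The pattern: move the first 2 characters to the end (rotate left by 2), then reverse the string.
Doing the same to "rrubbish": "rrhsibbu".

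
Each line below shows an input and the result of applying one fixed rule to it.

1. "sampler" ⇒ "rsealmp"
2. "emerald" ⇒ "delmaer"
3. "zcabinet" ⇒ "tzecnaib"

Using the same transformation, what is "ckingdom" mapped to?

The transformation: take characters alternately from the front and the back (1st, last, 2nd, 2nd-last, ...), then swap each adjacent pair of characters (1↔2, 3↔4, ...).
On "ckingdom": the first step gives "cmkoidng", and the second then gives "mcokdign".
(Check on "emerald": → "edmlear" → "delmaer" ✓)

mcokdign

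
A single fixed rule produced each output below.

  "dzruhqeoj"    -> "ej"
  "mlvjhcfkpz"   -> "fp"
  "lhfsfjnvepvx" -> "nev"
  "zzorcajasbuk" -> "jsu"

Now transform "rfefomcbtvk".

ctk

What's happening: keep every other character starting from the first (positions 1st, 3rd, 5th, ...), then delete the first 3 characters.
For "rfefomcbtvk" the result is "ctk".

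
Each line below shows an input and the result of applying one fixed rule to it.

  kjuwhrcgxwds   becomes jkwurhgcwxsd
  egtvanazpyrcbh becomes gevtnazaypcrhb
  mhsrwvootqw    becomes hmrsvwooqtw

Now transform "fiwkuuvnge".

ifkwuunveg

Rule — swap each adjacent pair of characters (1↔2, 3↔4, ...).
On "fiwkuuvnge" that produces "ifkwuunveg".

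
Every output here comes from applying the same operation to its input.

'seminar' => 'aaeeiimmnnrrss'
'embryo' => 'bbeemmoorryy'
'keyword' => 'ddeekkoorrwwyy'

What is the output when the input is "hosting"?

gghhiinnoosstt

The pattern: double every character, then sort the characters into alphabetical order.
Applying both steps to "hosting": "hhoossttiinngg", then "gghhiinnoosstt".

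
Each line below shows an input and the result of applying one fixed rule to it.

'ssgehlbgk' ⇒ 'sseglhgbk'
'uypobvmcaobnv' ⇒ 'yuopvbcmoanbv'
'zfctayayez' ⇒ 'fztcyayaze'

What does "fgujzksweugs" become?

gfjukzwsuesg

In each case the input is transformed by: swap each adjacent pair of characters (1↔2, 3↔4, ...).
"fgujzksweugs" → "gfjukzwsuesg".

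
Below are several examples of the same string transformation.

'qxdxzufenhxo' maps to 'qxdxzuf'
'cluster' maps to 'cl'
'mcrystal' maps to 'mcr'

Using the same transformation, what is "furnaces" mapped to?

The transformation: delete the last 3 characters, then delete the last 2 characters.
Applying both steps to "furnaces": "furna", then "fur".

fur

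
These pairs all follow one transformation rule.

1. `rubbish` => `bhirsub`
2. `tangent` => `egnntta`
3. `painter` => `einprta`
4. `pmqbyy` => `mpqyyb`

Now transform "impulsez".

ilmpsuze

Rule — sort the characters into alphabetical order, then move the first character to the end.
For "impulsez" the result is "ilmpsuze".
(Check on "pmqbyy": → "bmpqyy" → "mpqyyb" ✓)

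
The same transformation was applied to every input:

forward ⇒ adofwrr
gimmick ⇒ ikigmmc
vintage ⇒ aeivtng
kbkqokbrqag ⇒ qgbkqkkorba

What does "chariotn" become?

Each output is the input with this applied: swap each adjacent pair of characters (1↔2, 3↔4, ...), then move the last 2 characters to the front (rotate right by 2).
Applying that to "chariotn" gives "nthcraoi".

nthcraoi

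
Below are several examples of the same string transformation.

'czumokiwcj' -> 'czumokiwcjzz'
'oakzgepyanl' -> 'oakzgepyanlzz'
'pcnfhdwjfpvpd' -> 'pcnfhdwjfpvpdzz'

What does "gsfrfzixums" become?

Rule — append "zz".
For "gsfrfzixums" the result is "gsfrfzixumszz".

gsfrfzixumszz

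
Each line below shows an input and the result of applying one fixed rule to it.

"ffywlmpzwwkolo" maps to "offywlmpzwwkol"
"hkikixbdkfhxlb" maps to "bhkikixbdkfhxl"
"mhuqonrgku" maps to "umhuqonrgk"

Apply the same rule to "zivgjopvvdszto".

ozivgjopvvdszt

Rule — move the last character to the front.
"zivgjopvvdszto" → "ozivgjopvvdszt".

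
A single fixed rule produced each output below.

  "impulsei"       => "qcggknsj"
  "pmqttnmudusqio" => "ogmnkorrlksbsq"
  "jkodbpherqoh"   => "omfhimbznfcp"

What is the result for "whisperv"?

cptufgqn

The rule is to move the last 3 characters to the front (rotate right by 3), then shift every letter 2 places backward in the alphabet (wrapping around).
Applying both steps to "whisperv": "ervwhisp", then "cptufgqn".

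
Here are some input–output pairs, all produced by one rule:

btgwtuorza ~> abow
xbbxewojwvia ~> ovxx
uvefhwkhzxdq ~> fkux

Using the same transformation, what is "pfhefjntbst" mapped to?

enps

What's happening: keep one character in every 3, starting at position 1 (positions 1st, 4th, 7th, ...), then sort the characters into alphabetical order.
Applying that to "pfhefjntbst" gives "enps".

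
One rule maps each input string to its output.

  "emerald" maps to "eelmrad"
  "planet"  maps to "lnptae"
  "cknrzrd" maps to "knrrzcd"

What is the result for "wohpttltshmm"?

What's happening: sort the characters into alphabetical order, then move the first 2 characters to the end (rotate left by 2).
On "wohpttltshmm": the first step gives "hhlmmopstttw", and the second then gives "lmmopstttwhh".
(Check on "planet": → "aelnpt" → "lnptae" ✓)

lmmopstttwhh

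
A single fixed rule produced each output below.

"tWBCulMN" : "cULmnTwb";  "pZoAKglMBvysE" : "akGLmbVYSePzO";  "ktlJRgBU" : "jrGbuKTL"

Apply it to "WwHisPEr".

Rule — move the first 3 characters to the end (rotate left by 3), then flip the case of every letter.
Working it through for "WwHisPEr": intermediate "isPErWwH", final "ISpeRwWh".
(Check on "tWBCulMN": → "CulMNtWB" → "cULmnTwb" ✓)

ISpeRwWh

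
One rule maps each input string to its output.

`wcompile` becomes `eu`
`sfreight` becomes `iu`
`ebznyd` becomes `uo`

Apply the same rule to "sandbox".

ie

Each output is the input with this applied: shift every letter 10 places backward in the alphabet (wrapping around), then keep only the vowels.
On "sandbox": the first step gives "iqdtren", and the second then gives "ie".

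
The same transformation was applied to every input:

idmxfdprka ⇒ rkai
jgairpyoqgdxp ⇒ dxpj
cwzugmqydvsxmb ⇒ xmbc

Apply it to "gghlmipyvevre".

The rule is to move the first character to the end, then keep only the last 4 characters.
For "gghlmipyvevre", step one produces "ghlmipyvevreg"; step two turns that into "vreg".

vreg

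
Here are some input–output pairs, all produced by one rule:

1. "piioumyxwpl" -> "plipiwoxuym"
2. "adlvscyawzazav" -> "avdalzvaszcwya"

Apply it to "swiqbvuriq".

Rule — take characters alternately from the front and the back (1st, last, 2nd, 2nd-last, ...).
"swiqbvuriq" → "sqwiirqubv".

sqwiirqubv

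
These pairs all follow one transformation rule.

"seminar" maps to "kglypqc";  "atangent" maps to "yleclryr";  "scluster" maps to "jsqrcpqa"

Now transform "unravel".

Each output is the input with this applied: shift every letter 2 places backward in the alphabet (wrapping around), then move the first 2 characters to the end (rotate left by 2).
For "unravel", step one produces "slpytcj"; step two turns that into "pytcjsl".

pytcjsl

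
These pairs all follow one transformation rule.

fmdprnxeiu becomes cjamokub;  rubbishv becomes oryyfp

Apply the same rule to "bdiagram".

yafxdo

In each case the input is transformed by: delete the last 2 characters, then shift every letter 3 places backward in the alphabet (wrapping around).
Applying both steps to "bdiagram": "bdiagr", then "yafxdo".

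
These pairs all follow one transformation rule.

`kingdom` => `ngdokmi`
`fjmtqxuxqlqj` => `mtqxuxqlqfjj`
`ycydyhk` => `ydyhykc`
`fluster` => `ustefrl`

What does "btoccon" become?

occobnt

The transformation: swap the first and last characters, then move the first 2 characters to the end (rotate left by 2).
"btoccon" → "occobnt".
(Check on "ycydyhk": → "kcydyhy" → "ydyhykc" ✓)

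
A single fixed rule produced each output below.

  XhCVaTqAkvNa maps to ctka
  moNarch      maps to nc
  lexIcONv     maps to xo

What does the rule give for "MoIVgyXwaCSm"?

Looking at the pairs, the operation is to keep one character in every 3, starting at position 3 (positions 3rd, 6th, 9th, ...), then convert every letter to lowercase.
"MoIVgyXwaCSm" → "Iyam" → "iyam".

iyam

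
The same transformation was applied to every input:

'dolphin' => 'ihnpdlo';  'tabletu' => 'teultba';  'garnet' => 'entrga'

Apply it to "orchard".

The transformation: move the last 2 characters to the front (rotate right by 2), then take characters alternately from the front and the back (1st, last, 2nd, 2nd-last, ...).
On "orchard": the first step gives "rdorcha", and the second then gives "radhocr".

radhocr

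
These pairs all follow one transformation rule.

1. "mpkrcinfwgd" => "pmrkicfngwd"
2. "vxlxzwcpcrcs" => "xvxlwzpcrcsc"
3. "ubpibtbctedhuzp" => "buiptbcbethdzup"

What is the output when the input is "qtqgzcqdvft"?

tqgqczdqfvt

The rule is to swap each adjacent pair of characters (1↔2, 3↔4, ...).
So "qtqgzcqdvft" becomes "tqgqczdqfvt".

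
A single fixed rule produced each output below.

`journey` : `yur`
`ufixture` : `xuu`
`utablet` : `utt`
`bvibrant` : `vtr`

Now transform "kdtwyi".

In each case the input is transformed by: sort the characters into reverse alphabetical order, then keep only the first 3 characters.
"kdtwyi" → "ywtkid" → "ywt".

ywt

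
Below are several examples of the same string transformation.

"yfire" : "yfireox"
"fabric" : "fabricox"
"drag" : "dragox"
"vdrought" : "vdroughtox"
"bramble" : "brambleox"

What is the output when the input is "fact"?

factox

The rule is to append "ox".
Applying that to "fact" gives "factox".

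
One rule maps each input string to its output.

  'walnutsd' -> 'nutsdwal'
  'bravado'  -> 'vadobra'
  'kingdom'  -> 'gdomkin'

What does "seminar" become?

What's happening: move the first 3 characters to the end (rotate left by 3).
Applying that to "seminar" gives "inarsem".

inarsem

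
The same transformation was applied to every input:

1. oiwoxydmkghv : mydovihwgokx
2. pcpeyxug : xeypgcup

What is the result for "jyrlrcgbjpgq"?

bcgjqygrpljr

Looking at the pairs, the operation is to take characters alternately from the front and the back (1st, last, 2nd, 2nd-last, ...), then move the last 3 characters to the front (rotate right by 3).
For "jyrlrcgbjpgq", step one produces "jqygrpljrbcg"; step two turns that into "bcgjqygrpljr".
(Check on "pcpeyxug": → "pgcupxey" → "xeypgcup" ✓)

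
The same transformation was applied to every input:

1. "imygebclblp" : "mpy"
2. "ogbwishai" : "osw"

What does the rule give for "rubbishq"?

rsu

Looking at the pairs, the operation is to sort the characters into alphabetical order, then keep only the last 3 characters.
Doing the same to "rubbishq": "rsu".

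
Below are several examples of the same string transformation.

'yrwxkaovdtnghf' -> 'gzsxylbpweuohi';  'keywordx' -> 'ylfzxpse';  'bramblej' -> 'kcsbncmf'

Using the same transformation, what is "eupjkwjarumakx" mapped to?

The pattern: move the last character to the front, then shift every letter 1 place forward in the alphabet (wrapping around).
Applying both steps to "eupjkwjarumakx": "xeupjkwjarumak", then "yfvqklxkbsvnbl".
(Check on "keywordx": → "xkeyword" → "ylfzxpse" ✓)

yfvqklxkbsvnbl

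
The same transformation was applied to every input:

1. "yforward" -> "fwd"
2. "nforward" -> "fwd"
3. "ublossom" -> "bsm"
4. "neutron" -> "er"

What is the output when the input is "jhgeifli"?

hii

What's happening: keep one character in every 3, starting at position 2 (positions 2nd, 5th, 8th, ...).
So "jhgeifli" becomes "hii".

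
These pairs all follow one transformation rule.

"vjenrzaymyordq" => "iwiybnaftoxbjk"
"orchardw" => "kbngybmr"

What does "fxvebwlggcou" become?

Rule — swap the front and back halves of the string, then shift every letter 10 places forward in the alphabet (wrapping around).
Working it through for "fxvebwlggcou": intermediate "lggcoufxvebw", final "vqqmyephfolg".

vqqmyephfolg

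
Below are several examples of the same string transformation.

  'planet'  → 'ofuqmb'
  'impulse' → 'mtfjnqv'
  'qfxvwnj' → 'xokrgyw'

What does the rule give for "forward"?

Rule — shift every letter 1 place forward in the alphabet (wrapping around), then move the last 3 characters to the front (rotate right by 3).
Starting from "forward": after the first operation, "gpsxbse"; after the second, "bsegpsx".

bsegpsx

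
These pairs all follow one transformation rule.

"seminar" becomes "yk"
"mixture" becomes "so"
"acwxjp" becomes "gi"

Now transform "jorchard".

pu

Rule — shift every letter 6 places forward in the alphabet (wrapping around), then keep only the first 2 characters.
Applying both steps to "jorchard": "puxingxj", then "pu".
(Check on "mixture": → "sodzaxk" → "so" ✓)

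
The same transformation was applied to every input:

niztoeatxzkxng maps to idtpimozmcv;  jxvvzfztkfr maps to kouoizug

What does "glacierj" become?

rxtgy

The transformation: delete the first 3 characters, then shift every letter 11 places backward in the alphabet (wrapping around).
"glacierj" → "cierj" → "rxtgy".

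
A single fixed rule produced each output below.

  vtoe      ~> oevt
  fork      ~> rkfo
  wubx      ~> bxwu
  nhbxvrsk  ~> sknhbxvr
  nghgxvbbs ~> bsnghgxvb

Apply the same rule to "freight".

htfreig

The rule is to move the last 2 characters to the front (rotate right by 2).
For "freight" the result is "htfreig".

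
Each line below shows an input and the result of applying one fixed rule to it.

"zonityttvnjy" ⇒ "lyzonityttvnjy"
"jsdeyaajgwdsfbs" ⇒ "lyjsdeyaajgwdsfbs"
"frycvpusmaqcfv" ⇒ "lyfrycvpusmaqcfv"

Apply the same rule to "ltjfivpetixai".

lyltjfivpetixai

Each output is the input with this applied: prepend "ly".
For "ltjfivpetixai" the result is "lyltjfivpetixai".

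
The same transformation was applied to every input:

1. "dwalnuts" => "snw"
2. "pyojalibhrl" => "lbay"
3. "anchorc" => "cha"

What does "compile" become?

What's happening: reverse the string, then keep one character in every 3, starting at position 1 (positions 1st, 4th, 7th, ...).
Working it through for "compile": intermediate "elipmoc", final "epc".
(Check on "dwalnuts": → "stunlawd" → "snw" ✓)

epc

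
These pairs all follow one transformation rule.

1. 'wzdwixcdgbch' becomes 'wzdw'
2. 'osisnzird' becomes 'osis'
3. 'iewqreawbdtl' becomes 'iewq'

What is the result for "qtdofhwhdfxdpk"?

Rule — keep only the first 4 characters.
For "qtdofhwhdfxdpk" the result is "qtdo".

qtdo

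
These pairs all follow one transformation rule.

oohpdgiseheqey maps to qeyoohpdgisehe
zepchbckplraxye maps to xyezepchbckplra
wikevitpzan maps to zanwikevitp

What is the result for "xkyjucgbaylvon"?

The pattern: move the last 3 characters to the front (rotate right by 3).
So "xkyjucgbaylvon" becomes "vonxkyjucgbayl".

vonxkyjucgbayl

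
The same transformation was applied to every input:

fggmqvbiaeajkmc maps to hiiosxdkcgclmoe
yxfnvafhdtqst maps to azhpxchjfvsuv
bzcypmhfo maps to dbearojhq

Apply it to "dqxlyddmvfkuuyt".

The pattern: shift every letter 2 places forward in the alphabet (wrapping around).
Doing the same to "dqxlyddmvfkuuyt": "fsznaffoxhmwwav".

fsznaffoxhmwwav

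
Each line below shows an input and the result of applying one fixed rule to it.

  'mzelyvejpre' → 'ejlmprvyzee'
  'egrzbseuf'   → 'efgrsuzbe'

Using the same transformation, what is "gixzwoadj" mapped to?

In each case the input is transformed by: sort the characters into alphabetical order, then move the first 2 characters to the end (rotate left by 2).
So "gixzwoadj" becomes "gijowxzad".

gijowxzad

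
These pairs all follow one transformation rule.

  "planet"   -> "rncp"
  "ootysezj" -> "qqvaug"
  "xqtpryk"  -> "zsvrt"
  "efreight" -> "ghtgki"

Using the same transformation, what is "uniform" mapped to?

wpkhq

Rule — delete the last 2 characters, then shift every letter 2 places forward in the alphabet (wrapping around).
Starting from "uniform": after the first operation, "unifo"; after the second, "wpkhq".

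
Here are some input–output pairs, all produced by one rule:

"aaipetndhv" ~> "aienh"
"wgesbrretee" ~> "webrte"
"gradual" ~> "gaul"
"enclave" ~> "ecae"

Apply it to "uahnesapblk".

uheabk

What's happening: keep every other character starting from the first (positions 1st, 3rd, 5th, ...).
Applying that to "uahnesapblk" gives "uheabk".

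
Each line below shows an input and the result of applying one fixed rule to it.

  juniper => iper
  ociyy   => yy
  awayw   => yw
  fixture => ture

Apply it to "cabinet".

The pattern: delete the first 3 characters.
For "cabinet" the result is "inet".

inet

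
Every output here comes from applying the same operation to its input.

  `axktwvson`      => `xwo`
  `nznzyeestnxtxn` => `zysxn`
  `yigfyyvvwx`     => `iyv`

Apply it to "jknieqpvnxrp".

kevr

The rule is to keep one character in every 3, starting at position 2 (positions 2nd, 5th, 8th, ...).
So "jknieqpvnxrp" becomes "kevr".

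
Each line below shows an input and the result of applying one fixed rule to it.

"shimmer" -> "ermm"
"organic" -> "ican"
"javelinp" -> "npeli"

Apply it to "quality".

tyli

What's happening: delete the first 3 characters, then move the last 2 characters to the front (rotate right by 2).
"quality" → "lity" → "tyli".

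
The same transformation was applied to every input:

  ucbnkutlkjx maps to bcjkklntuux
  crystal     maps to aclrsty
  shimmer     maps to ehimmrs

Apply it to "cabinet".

Each output is the input with this applied: sort the characters into alphabetical order.
"cabinet" → "abceint".

abceint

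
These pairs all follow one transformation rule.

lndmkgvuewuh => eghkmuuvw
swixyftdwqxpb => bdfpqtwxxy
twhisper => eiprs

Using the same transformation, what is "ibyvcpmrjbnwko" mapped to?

The transformation: delete the first 3 characters, then sort the characters into alphabetical order.
For "ibyvcpmrjbnwko" the result is "bcjkmnoprvw".

bcjkmnoprvw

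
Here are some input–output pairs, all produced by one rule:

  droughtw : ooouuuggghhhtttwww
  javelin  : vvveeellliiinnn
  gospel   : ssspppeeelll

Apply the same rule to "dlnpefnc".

nnnpppeeefffnnnccc

Looking at the pairs, the operation is to delete the first 2 characters, then repeat every character 3 times.
Working it through for "dlnpefnc": intermediate "npefnc", final "nnnpppeeefffnnnccc".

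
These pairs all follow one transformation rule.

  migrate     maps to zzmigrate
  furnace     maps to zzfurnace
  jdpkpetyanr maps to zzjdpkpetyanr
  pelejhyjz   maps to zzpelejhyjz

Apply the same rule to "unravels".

zzunravels

The rule is to prepend "zz".
So "unravels" becomes "zzunravels".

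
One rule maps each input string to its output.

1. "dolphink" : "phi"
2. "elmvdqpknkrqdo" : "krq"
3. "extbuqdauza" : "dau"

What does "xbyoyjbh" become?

oyj

Each output is the input with this applied: move the last 2 characters to the front (rotate right by 2), then keep only the last 3 characters.
Starting from "xbyoyjbh": after the first operation, "bhxbyoyj"; after the second, "oyj".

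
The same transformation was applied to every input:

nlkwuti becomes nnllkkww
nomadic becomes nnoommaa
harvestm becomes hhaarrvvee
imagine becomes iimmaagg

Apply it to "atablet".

What's happening: delete the last 3 characters, then double every character.
On "atablet" that produces "aattaabb".

aattaabb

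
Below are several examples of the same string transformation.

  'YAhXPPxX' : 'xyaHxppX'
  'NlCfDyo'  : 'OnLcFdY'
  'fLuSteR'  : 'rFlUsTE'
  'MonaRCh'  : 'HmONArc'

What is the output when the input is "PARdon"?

NparDO

The transformation: move the last character to the front, then flip the case of every letter.
"PARdon" → "nPARdo" → "NparDO".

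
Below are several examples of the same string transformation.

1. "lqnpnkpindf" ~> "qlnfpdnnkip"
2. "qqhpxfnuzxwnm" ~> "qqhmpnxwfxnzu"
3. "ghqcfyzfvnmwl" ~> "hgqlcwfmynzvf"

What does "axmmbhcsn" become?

xamnmsbch

Each output is the input with this applied: move the first character to the end, then take characters alternately from the front and the back (1st, last, 2nd, 2nd-last, ...).
Working it through for "axmmbhcsn": intermediate "xmmbhcsna", final "xamnmsbch".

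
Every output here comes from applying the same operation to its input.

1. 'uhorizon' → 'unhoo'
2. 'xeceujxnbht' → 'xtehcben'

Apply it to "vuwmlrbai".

viuawb

The rule is to take characters alternately from the front and the back (1st, last, 2nd, 2nd-last, ...), then delete the last 3 characters.
Applying both steps to "vuwmlrbai": "viuawbmrl", then "viuawb".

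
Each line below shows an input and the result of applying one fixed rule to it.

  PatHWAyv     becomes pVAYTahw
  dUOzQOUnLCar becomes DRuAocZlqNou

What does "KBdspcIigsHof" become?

What's happening: flip the case of every letter, then take characters alternately from the front and the back (1st, last, 2nd, 2nd-last, ...).
On "KBdspcIigsHof": the first step gives "kbDSPCiIGShOF", and the second then gives "kFbODhSSPGCIi".

kFbODhSSPGCIi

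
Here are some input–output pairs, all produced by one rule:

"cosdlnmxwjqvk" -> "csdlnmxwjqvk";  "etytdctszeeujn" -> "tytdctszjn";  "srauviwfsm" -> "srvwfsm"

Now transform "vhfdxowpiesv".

In each case the input is transformed by: remove every vowel.
So "vhfdxowpiesv" becomes "vhfdxwpsv".

vhfdxwpsv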